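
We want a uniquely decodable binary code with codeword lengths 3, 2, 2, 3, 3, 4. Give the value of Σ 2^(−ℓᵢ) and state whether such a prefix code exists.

0.9375; yes

With common denominator 2^4 = 16: Σ 2^(−ℓᵢ) = 2/16 + 4/16 + 4/16 + 2/16 + 2/16 + 1/16 = 15/16 = 0.9375.
Kraft's inequality requires Σ ≤ 1; here Σ = 0.9375 ≤ 1, so such a prefix code exists.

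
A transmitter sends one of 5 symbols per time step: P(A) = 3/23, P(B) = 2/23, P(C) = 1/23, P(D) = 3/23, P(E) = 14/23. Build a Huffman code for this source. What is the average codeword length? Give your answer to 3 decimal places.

Repeatedly combine the two least-probable nodes; the expected code length is the sum of the merged weights.
merge 1/23 + 2/23 → 3/23
merge 3/23 + 3/23 → 6/23
merge 3/23 + 6/23 → 9/23
merge 9/23 + 14/23 → 1
L = 3/23 + 6/23 + 9/23 + 1 = 41/23 ≈ 1.783 bits/symbol.

1.783 bits/symbol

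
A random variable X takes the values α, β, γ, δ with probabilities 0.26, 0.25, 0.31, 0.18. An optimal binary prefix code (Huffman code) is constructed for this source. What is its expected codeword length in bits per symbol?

2 bits/symbol

Repeatedly combine the two least-probable nodes; the expected code length is the sum of the merged weights.
merge 9/50 + 1/4 → 43/100
merge 13/50 + 31/100 → 57/100
merge 43/100 + 57/100 → 1
L = 43/100 + 57/100 + 1 = 2 bits/symbol.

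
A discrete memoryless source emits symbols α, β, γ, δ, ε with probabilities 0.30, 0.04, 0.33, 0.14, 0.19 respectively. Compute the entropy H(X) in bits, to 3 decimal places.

2.087 bits

H = −Σ pᵢ log₂ pᵢ.
−0.30·log₂(0.30) = 0.5211
−0.04·log₂(0.04) = 0.1858
−0.33·log₂(0.33) = 0.5278
−0.14·log₂(0.14) = 0.3971
−0.19·log₂(0.19) = 0.4552
Sum ≈ 2.0870 → 2.087 bits.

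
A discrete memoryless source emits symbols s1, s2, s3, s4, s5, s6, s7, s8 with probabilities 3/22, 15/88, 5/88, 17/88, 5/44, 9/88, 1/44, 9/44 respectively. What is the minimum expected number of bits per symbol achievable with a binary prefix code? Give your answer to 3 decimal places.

2.864 bits/symbol

Repeatedly combine the two least-probable nodes; the expected code length is the sum of the merged weights.
merge 1/44 + 5/88 → 7/88
merge 7/88 + 9/88 → 2/11
merge 5/44 + 3/22 → 1/4
merge 15/88 + 2/11 → 31/88
merge 17/88 + 9/44 → 35/88
merge 1/4 + 31/88 → 53/88
merge 35/88 + 53/88 → 1
L = 7/88 + 2/11 + 1/4 + 31/88 + 35/88 + 53/88 + 1 = 63/22 ≈ 2.864 bits/symbol.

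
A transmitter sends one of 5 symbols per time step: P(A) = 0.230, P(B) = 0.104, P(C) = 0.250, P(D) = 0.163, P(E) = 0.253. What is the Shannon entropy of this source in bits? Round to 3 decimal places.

2.255 bits

H = −Σ pᵢ log₂ pᵢ.
−0.230·log₂(0.230) = 0.4877
−0.104·log₂(0.104) = 0.3396
−0.250·log₂(0.250) = 0.5000
−0.163·log₂(0.163) = 0.4266
−0.253·log₂(0.253) = 0.5016
Sum ≈ 2.2555 → 2.255 bits.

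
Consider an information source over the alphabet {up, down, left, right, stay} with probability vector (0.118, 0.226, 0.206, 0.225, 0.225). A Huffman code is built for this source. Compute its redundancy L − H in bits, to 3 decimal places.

0.037 bits

Entropy H = −Σ p log₂ p ≈ 2.2867 bits.
Huffman merges: 59/500+103/500→81/250; 9/40+9/40→9/20; 113/500+81/250→11/20; 9/20+11/20→1. L = 581/250 ≈ 2.3240.
L − H = 2.3240 − 2.2867 = 0.037 bits.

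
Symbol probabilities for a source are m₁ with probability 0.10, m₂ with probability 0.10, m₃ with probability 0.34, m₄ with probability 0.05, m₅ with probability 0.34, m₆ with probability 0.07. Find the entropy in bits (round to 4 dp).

H = −Σ pᵢ log₂ pᵢ.
−0.10·log₂(0.10) = 0.3322
−0.10·log₂(0.10) = 0.3322
−0.34·log₂(0.34) = 0.5292
−0.05·log₂(0.05) = 0.2161
−0.34·log₂(0.34) = 0.5292
−0.07·log₂(0.07) = 0.2686
Sum ≈ 2.2074 → 2.2074 bits.

2.2074 bits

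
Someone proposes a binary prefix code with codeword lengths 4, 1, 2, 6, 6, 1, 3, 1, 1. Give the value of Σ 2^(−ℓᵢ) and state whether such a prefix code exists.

With common denominator 2^6 = 64: Σ 2^(−ℓᵢ) = 4/64 + 32/64 + 16/64 + 1/64 + 1/64 + 32/64 + 8/64 + 32/64 + 32/64 = 158/64 = 2.46875.
Kraft's inequality requires Σ ≤ 1; here Σ = 2.46875 > 1, so no such prefix code exists.

2.46875; no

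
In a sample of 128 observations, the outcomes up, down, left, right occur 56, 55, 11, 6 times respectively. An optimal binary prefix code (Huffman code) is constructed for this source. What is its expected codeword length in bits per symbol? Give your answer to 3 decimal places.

Probabilities are the counts divided by 128.
Repeatedly combine the two least-probable nodes; the expected code length is the sum of the merged weights.
merge 3/64 + 11/128 → 17/128
merge 17/128 + 55/128 → 9/16
merge 7/16 + 9/16 → 1
L = 17/128 + 9/16 + 1 = 217/128 ≈ 1.695 bits/symbol.

1.695 bits/symbol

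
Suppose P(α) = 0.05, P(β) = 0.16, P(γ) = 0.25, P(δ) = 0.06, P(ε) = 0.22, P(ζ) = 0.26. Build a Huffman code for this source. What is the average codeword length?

2.38 bits/symbol

Repeatedly combine the two least-probable nodes; the expected code length is the sum of the merged weights.
merge 1/20 + 3/50 → 11/100
merge 11/100 + 4/25 → 27/100
merge 11/50 + 1/4 → 47/100
merge 13/50 + 27/100 → 53/100
merge 47/100 + 53/100 → 1
L = 11/100 + 27/100 + 47/100 + 53/100 + 1 = 119/50 = 2.38 bits/symbol.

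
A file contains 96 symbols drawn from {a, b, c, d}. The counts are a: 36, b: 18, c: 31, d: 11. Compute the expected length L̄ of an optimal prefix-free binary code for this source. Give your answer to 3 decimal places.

1.927 bits/symbol

Probabilities are the counts divided by 96.
Repeatedly combine the two least-probable nodes; the expected code length is the sum of the merged weights.
merge 11/96 + 3/16 → 29/96
merge 29/96 + 31/96 → 5/8
merge 3/8 + 5/8 → 1
L = 29/96 + 5/8 + 1 = 185/96 ≈ 1.927 bits/symbol.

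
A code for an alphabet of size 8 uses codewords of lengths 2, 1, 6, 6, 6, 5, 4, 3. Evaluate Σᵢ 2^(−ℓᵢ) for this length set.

With common denominator 2^6 = 64: Σ 2^(−ℓᵢ) = 16/64 + 32/64 + 1/64 + 1/64 + 1/64 + 2/64 + 4/64 + 8/64 = 65/64 = 1.015625.

1.015625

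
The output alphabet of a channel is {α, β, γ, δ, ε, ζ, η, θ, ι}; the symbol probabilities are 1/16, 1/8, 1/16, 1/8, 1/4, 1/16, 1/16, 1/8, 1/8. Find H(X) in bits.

3 bits

Each probability is a power of 1/2, so log₂(1/p) is an integer.
H = Σ p·log₂(1/p) = 1/16·4 + 1/8·3 + 1/16·4 + 1/8·3 + 1/4·2 + 1/16·4 + 1/16·4 + 1/8·3 + 1/8·3 = 3 bits.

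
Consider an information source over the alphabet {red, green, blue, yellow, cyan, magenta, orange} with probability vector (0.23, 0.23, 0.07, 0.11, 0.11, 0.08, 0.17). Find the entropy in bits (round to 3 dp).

H = −Σ pᵢ log₂ pᵢ.
−0.23·log₂(0.23) = 0.4877
−0.23·log₂(0.23) = 0.4877
−0.07·log₂(0.07) = 0.2686
−0.11·log₂(0.11) = 0.3503
−0.11·log₂(0.11) = 0.3503
−0.08·log₂(0.08) = 0.2915
−0.17·log₂(0.17) = 0.4346
Sum ≈ 2.6706 → 2.671 bits.

2.671 bits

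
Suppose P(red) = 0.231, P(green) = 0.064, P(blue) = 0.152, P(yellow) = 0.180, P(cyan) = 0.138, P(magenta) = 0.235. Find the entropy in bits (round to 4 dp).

H = −Σ pᵢ log₂ pᵢ.
−0.231·log₂(0.231) = 0.4883
−0.064·log₂(0.064) = 0.2538
−0.152·log₂(0.152) = 0.4131
−0.180·log₂(0.180) = 0.4453
−0.138·log₂(0.138) = 0.3943
−0.235·log₂(0.235) = 0.4910
Sum ≈ 2.4859 → 2.4859 bits.

2.4859 bits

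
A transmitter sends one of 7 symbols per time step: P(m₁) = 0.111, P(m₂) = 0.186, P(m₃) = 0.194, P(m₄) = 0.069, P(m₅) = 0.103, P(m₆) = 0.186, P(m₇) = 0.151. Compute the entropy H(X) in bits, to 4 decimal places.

H = −Σ pᵢ log₂ pᵢ.
−0.111·log₂(0.111) = 0.3520
−0.186·log₂(0.186) = 0.4514
−0.194·log₂(0.194) = 0.4590
−0.069·log₂(0.069) = 0.2662
−0.103·log₂(0.103) = 0.3378
−0.186·log₂(0.186) = 0.4514
−0.151·log₂(0.151) = 0.4118
Sum ≈ 2.7295 → 2.7295 bits.

2.7295 bits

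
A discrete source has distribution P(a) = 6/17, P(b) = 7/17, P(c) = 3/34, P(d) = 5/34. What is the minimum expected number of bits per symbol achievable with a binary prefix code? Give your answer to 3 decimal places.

Repeatedly combine the two least-probable nodes; the expected code length is the sum of the merged weights.
merge 3/34 + 5/34 → 4/17
merge 4/17 + 6/17 → 10/17
merge 7/17 + 10/17 → 1
L = 4/17 + 10/17 + 1 = 31/17 ≈ 1.824 bits/symbol.

1.824 bits/symbol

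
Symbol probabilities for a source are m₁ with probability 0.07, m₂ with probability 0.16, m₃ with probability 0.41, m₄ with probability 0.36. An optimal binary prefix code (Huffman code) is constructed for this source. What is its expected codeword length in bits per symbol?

1.82 bits/symbol

Repeatedly combine the two least-probable nodes; the expected code length is the sum of the merged weights.
merge 7/100 + 4/25 → 23/100
merge 23/100 + 9/25 → 59/100
merge 41/100 + 59/100 → 1
L = 23/100 + 59/100 + 1 = 91/50 = 1.82 bits/symbol.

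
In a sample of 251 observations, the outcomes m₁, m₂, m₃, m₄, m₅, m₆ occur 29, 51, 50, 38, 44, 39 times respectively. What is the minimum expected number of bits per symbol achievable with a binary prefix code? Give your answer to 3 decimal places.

Probabilities are the counts divided by 251.
Repeatedly combine the two least-probable nodes; the expected code length is the sum of the merged weights.
merge 29/251 + 38/251 → 67/251
merge 39/251 + 44/251 → 83/251
merge 50/251 + 51/251 → 101/251
merge 67/251 + 83/251 → 150/251
merge 101/251 + 150/251 → 1
L = 67/251 + 83/251 + 101/251 + 150/251 + 1 = 652/251 ≈ 2.598 bits/symbol.

2.598 bits/symbol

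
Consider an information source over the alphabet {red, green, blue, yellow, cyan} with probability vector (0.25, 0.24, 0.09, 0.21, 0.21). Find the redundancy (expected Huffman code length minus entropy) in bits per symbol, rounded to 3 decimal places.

Entropy H = −Σ p log₂ p ≈ 2.2524 bits.
Huffman merges: 9/100+21/100→3/10; 21/100+6/25→9/20; 1/4+3/10→11/20; 9/20+11/20→1. L = 23/10 ≈ 2.3000.
L − H = 2.3000 − 2.2524 = 0.048 bits.

0.048 bits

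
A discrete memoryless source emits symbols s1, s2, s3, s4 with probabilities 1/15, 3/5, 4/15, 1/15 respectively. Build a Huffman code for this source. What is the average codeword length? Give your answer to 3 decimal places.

Repeatedly combine the two least-probable nodes; the expected code length is the sum of the merged weights.
merge 1/15 + 1/15 → 2/15
merge 2/15 + 4/15 → 2/5
merge 2/5 + 3/5 → 1
L = 2/15 + 2/5 + 1 = 23/15 ≈ 1.533 bits/symbol.

1.533 bits/symbol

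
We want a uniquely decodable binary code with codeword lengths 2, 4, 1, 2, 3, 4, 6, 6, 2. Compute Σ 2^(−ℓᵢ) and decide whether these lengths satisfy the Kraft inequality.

1.53125; no

With common denominator 2^6 = 64: Σ 2^(−ℓᵢ) = 16/64 + 4/64 + 32/64 + 16/64 + 8/64 + 4/64 + 1/64 + 1/64 + 16/64 = 98/64 = 1.53125.
Kraft's inequality requires Σ ≤ 1; here Σ = 1.53125 > 1, so no such prefix code exists.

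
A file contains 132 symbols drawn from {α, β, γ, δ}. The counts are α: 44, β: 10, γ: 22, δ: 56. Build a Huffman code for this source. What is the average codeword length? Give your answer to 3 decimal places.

Probabilities are the counts divided by 132.
Repeatedly combine the two least-probable nodes; the expected code length is the sum of the merged weights.
merge 5/66 + 1/6 → 8/33
merge 8/33 + 1/3 → 19/33
merge 14/33 + 19/33 → 1
L = 8/33 + 19/33 + 1 = 20/11 ≈ 1.818 bits/symbol.

1.818 bits/symbol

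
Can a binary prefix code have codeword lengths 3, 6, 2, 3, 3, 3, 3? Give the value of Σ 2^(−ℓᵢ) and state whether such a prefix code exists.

0.890625; yes

With common denominator 2^6 = 64: Σ 2^(−ℓᵢ) = 8/64 + 1/64 + 16/64 + 8/64 + 8/64 + 8/64 + 8/64 = 57/64 = 0.890625.
Kraft's inequality requires Σ ≤ 1; here Σ = 0.890625 ≤ 1, so such a prefix code exists.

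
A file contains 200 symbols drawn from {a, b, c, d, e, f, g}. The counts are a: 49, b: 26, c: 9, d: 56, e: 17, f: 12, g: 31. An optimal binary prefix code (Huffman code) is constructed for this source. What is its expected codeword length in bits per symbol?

Probabilities are the counts divided by 200.
Repeatedly combine the two least-probable nodes; the expected code length is the sum of the merged weights.
merge 9/200 + 3/50 → 21/200
merge 17/200 + 21/200 → 19/100
merge 13/100 + 31/200 → 57/200
merge 19/100 + 49/200 → 87/200
merge 7/25 + 57/200 → 113/200
merge 87/200 + 113/200 → 1
L = 21/200 + 19/100 + 57/200 + 87/200 + 113/200 + 1 = 129/50 = 2.58 bits/symbol.

2.58 bits/symbol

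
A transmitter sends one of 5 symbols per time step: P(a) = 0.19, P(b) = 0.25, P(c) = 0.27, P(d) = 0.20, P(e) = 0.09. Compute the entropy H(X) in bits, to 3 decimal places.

2.242 bits

H = −Σ pᵢ log₂ pᵢ.
−0.19·log₂(0.19) = 0.4552
−0.25·log₂(0.25) = 0.5000
−0.27·log₂(0.27) = 0.5100
−0.20·log₂(0.20) = 0.4644
−0.09·log₂(0.09) = 0.3127
Sum ≈ 2.2423 → 2.242 bits.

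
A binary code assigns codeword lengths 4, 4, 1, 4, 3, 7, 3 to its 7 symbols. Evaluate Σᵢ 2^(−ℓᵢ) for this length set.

0.9453125

With common denominator 2^7 = 128: Σ 2^(−ℓᵢ) = 8/128 + 8/128 + 64/128 + 8/128 + 16/128 + 1/128 + 16/128 = 121/128 = 0.9453125.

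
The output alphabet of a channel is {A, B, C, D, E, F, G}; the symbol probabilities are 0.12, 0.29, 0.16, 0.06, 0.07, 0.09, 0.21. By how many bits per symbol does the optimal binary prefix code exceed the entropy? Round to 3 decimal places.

0.024 bits

Entropy H = −Σ p log₂ p ≈ 2.6056 bits.
Huffman merges: 3/50+7/100→13/100; 9/100+3/25→21/100; 13/100+4/25→29/100; 21/100+21/100→21/50; 29/100+29/100→29/50; 21/50+29/50→1. L = 263/100 ≈ 2.6300.
L − H = 2.6300 − 2.6056 = 0.024 bits.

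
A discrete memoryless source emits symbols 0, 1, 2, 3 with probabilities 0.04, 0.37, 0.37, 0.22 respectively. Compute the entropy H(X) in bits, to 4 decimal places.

1.7278 bits

H = −Σ pᵢ log₂ pᵢ.
−0.04·log₂(0.04) = 0.1858
−0.37·log₂(0.37) = 0.5307
−0.37·log₂(0.37) = 0.5307
−0.22·log₂(0.22) = 0.4806
Sum ≈ 1.7278 → 1.7278 bits.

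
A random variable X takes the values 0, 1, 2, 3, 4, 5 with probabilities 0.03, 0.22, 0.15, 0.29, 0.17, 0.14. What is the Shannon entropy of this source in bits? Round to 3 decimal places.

2.392 bits

H = −Σ pᵢ log₂ pᵢ.
−0.03·log₂(0.03) = 0.1518
−0.22·log₂(0.22) = 0.4806
−0.15·log₂(0.15) = 0.4105
−0.29·log₂(0.29) = 0.5179
−0.17·log₂(0.17) = 0.4346
−0.14·log₂(0.14) = 0.3971
Sum ≈ 2.3925 → 2.392 bits.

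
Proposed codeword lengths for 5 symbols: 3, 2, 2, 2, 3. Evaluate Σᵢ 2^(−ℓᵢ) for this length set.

With common denominator 2^3 = 8: Σ 2^(−ℓᵢ) = 1/8 + 2/8 + 2/8 + 2/8 + 1/8 = 8/8 = 1.

1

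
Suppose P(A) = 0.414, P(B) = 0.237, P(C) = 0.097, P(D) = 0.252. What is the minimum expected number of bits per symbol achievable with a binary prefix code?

Repeatedly combine the two least-probable nodes; the expected code length is the sum of the merged weights.
merge 97/1000 + 237/1000 → 167/500
merge 63/250 + 167/500 → 293/500
merge 207/500 + 293/500 → 1
L = 167/500 + 293/500 + 1 = 48/25 = 1.92 bits/symbol.

1.92 bits/symbol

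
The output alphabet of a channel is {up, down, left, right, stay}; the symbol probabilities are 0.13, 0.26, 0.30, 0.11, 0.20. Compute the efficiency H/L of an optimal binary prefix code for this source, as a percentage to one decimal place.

99.3%

Entropy H = −Σ p log₂ p ≈ 2.2237 bits.
Huffman merges: 11/100+13/100→6/25; 1/5+6/25→11/25; 13/50+3/10→14/25; 11/25+14/25→1. L = 56/25 ≈ 2.2400.
Efficiency = H/L = 2.2237/2.2400 = 99.3%.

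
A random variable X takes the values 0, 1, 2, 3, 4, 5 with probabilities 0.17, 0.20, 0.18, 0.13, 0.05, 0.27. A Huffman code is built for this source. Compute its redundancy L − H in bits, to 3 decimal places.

Entropy H = −Σ p log₂ p ≈ 2.4530 bits.
Huffman merges: 1/20+13/100→9/50; 17/100+9/50→7/20; 9/50+1/5→19/50; 27/100+7/20→31/50; 19/50+31/50→1. L = 253/100 ≈ 2.5300.
L − H = 2.5300 − 2.4530 = 0.077 bits.

0.077 bits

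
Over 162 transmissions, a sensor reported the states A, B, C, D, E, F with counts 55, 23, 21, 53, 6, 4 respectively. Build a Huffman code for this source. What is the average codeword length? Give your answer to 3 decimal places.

2.247 bits/symbol

Probabilities are the counts divided by 162.
Repeatedly combine the two least-probable nodes; the expected code length is the sum of the merged weights.
merge 2/81 + 1/27 → 5/81
merge 5/81 + 7/54 → 31/162
merge 23/162 + 31/162 → 1/3
merge 53/162 + 1/3 → 107/162
merge 55/162 + 107/162 → 1
L = 5/81 + 31/162 + 1/3 + 107/162 + 1 = 182/81 ≈ 2.247 bits/symbol.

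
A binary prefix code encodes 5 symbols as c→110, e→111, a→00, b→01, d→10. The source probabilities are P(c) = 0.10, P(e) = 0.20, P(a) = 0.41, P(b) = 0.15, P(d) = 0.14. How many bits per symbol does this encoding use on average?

2.3 bits/symbol

L̄ = Σ pᵢ·ℓᵢ = 0.10·3 + 0.20·3 + 0.41·2 + 0.15·2 + 0.14·2 = 2.3 bits/symbol.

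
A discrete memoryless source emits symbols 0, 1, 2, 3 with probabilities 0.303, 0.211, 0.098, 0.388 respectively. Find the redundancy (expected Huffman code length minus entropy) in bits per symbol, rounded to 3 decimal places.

0.067 bits

Entropy H = −Σ p log₂ p ≈ 1.8539 bits.
Huffman merges: 49/500+211/1000→309/1000; 303/1000+309/1000→153/250; 97/250+153/250→1. L = 1921/1000 ≈ 1.9210.
L − H = 1.9210 − 1.8539 = 0.067 bits.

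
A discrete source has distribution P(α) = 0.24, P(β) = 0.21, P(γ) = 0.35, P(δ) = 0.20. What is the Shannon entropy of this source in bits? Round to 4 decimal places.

H = −Σ pᵢ log₂ pᵢ.
−0.24·log₂(0.24) = 0.4941
−0.21·log₂(0.21) = 0.4728
−0.35·log₂(0.35) = 0.5301
−0.20·log₂(0.20) = 0.4644
Sum ≈ 1.9614 → 1.9614 bits.

1.9614 bits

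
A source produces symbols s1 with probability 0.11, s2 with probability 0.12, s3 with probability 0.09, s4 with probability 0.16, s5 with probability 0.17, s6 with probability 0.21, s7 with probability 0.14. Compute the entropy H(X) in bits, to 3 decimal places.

H = −Σ pᵢ log₂ pᵢ.
−0.11·log₂(0.11) = 0.3503
−0.12·log₂(0.12) = 0.3671
−0.09·log₂(0.09) = 0.3127
−0.16·log₂(0.16) = 0.4230
−0.17·log₂(0.17) = 0.4346
−0.21·log₂(0.21) = 0.4728
−0.14·log₂(0.14) = 0.3971
Sum ≈ 2.7575 → 2.758 bits.

2.758 bits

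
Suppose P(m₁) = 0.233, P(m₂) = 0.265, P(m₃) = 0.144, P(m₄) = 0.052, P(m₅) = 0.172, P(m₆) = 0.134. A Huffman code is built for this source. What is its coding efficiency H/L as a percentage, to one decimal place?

97.8%

Entropy H = −Σ p log₂ p ≈ 2.4472 bits.
Huffman merges: 13/250+67/500→93/500; 18/125+43/250→79/250; 93/500+233/1000→419/1000; 53/200+79/250→581/1000; 419/1000+581/1000→1. L = 1251/500 ≈ 2.5020.
Efficiency = H/L = 2.4472/2.5020 = 97.8%.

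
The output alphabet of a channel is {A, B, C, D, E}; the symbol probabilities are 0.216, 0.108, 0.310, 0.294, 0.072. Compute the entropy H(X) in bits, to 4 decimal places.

H = −Σ pᵢ log₂ pᵢ.
−0.216·log₂(0.216) = 0.4776
−0.108·log₂(0.108) = 0.3468
−0.310·log₂(0.310) = 0.5238
−0.294·log₂(0.294) = 0.5192
−0.072·log₂(0.072) = 0.2733
Sum ≈ 2.1407 → 2.1407 bits.

2.1407 bits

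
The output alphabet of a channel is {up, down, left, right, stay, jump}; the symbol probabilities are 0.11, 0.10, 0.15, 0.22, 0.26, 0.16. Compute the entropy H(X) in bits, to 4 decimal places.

2.5019 bits

H = −Σ pᵢ log₂ pᵢ.
−0.11·log₂(0.11) = 0.3503
−0.10·log₂(0.10) = 0.3322
−0.15·log₂(0.15) = 0.4105
−0.22·log₂(0.22) = 0.4806
−0.26·log₂(0.26) = 0.5053
−0.16·log₂(0.16) = 0.4230
Sum ≈ 2.5019 → 2.5019 bits.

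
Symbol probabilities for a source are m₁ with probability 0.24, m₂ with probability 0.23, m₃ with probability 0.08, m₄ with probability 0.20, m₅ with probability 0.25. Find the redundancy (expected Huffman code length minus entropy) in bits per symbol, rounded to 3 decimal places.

Entropy H = −Σ p log₂ p ≈ 2.2377 bits.
Huffman merges: 2/25+1/5→7/25; 23/100+6/25→47/100; 1/4+7/25→53/100; 47/100+53/100→1. L = 57/25 ≈ 2.2800.
L − H = 2.2800 − 2.2377 = 0.042 bits.

0.042 bits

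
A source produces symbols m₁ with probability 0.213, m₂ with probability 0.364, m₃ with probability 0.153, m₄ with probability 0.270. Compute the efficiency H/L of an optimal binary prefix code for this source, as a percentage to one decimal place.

Entropy H = −Σ p log₂ p ≈ 1.9303 bits.
Huffman merges: 153/1000+213/1000→183/500; 27/100+91/250→317/500; 183/500+317/500→1. L = 2 ≈ 2.0000.
Efficiency = H/L = 1.9303/2.0000 = 96.5%.

96.5%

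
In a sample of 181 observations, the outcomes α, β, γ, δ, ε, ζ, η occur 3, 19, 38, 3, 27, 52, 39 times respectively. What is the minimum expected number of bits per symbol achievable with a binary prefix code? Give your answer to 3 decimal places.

2.459 bits/symbol

Probabilities are the counts divided by 181.
Repeatedly combine the two least-probable nodes; the expected code length is the sum of the merged weights.
merge 3/181 + 3/181 → 6/181
merge 6/181 + 19/181 → 25/181
merge 25/181 + 27/181 → 52/181
merge 38/181 + 39/181 → 77/181
merge 52/181 + 52/181 → 104/181
merge 77/181 + 104/181 → 1
L = 6/181 + 25/181 + 52/181 + 77/181 + 104/181 + 1 = 445/181 ≈ 2.459 bits/symbol.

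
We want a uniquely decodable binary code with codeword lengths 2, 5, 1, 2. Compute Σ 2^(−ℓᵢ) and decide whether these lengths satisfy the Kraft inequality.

With common denominator 2^5 = 32: Σ 2^(−ℓᵢ) = 8/32 + 1/32 + 16/32 + 8/32 = 33/32 = 1.03125.
Kraft's inequality requires Σ ≤ 1; here Σ = 1.03125 > 1, so no such prefix code exists.

1.03125; no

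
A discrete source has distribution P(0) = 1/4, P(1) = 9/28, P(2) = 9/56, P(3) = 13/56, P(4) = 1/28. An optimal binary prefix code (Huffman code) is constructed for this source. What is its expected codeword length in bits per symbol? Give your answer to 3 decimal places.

2.196 bits/symbol

Repeatedly combine the two least-probable nodes; the expected code length is the sum of the merged weights.
merge 1/28 + 9/56 → 11/56
merge 11/56 + 13/56 → 3/7
merge 1/4 + 9/28 → 4/7
merge 3/7 + 4/7 → 1
L = 11/56 + 3/7 + 4/7 + 1 = 123/56 ≈ 2.196 bits/symbol.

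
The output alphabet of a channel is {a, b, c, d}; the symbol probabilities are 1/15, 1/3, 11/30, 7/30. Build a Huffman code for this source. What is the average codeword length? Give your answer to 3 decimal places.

Repeatedly combine the two least-probable nodes; the expected code length is the sum of the merged weights.
merge 1/15 + 7/30 → 3/10
merge 3/10 + 1/3 → 19/30
merge 11/30 + 19/30 → 1
L = 3/10 + 19/30 + 1 = 29/15 ≈ 1.933 bits/symbol.

1.933 bits/symbol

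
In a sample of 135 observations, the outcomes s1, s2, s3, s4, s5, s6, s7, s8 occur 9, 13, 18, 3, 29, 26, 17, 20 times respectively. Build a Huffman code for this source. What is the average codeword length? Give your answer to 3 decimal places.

Probabilities are the counts divided by 135.
Repeatedly combine the two least-probable nodes; the expected code length is the sum of the merged weights.
merge 1/45 + 1/15 → 4/45
merge 4/45 + 13/135 → 5/27
merge 17/135 + 2/15 → 7/27
merge 4/27 + 5/27 → 1/3
merge 26/135 + 29/135 → 11/27
merge 7/27 + 1/3 → 16/27
merge 11/27 + 16/27 → 1
L = 4/45 + 5/27 + 7/27 + 1/3 + 11/27 + 16/27 + 1 = 43/15 ≈ 2.867 bits/symbol.

2.867 bits/symbol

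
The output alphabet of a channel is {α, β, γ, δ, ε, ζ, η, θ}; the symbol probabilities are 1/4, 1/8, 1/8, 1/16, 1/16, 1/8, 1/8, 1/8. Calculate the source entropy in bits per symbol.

2.875 bits

Each probability is a power of 1/2, so log₂(1/p) is an integer.
H = Σ p·log₂(1/p) = 1/4·2 + 1/8·3 + 1/8·3 + 1/16·4 + 1/16·4 + 1/8·3 + 1/8·3 + 1/8·3 = 2.875 bits.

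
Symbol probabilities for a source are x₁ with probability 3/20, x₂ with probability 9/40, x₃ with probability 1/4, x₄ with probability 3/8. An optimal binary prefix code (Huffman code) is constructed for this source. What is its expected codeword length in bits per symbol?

2 bits/symbol

Repeatedly combine the two least-probable nodes; the expected code length is the sum of the merged weights.
merge 3/20 + 9/40 → 3/8
merge 1/4 + 3/8 → 5/8
merge 3/8 + 5/8 → 1
L = 3/8 + 5/8 + 1 = 2 bits/symbol.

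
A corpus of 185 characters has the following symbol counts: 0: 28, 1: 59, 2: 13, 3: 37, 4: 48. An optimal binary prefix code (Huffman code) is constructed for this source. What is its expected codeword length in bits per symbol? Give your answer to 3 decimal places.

2.222 bits/symbol

Probabilities are the counts divided by 185.
Repeatedly combine the two least-probable nodes; the expected code length is the sum of the merged weights.
merge 13/185 + 28/185 → 41/185
merge 1/5 + 41/185 → 78/185
merge 48/185 + 59/185 → 107/185
merge 78/185 + 107/185 → 1
L = 41/185 + 78/185 + 107/185 + 1 = 411/185 ≈ 2.222 bits/symbol.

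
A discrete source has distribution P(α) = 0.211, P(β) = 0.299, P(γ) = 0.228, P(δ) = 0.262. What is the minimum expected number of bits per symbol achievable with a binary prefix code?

2 bits/symbol

Repeatedly combine the two least-probable nodes; the expected code length is the sum of the merged weights.
merge 211/1000 + 57/250 → 439/1000
merge 131/500 + 299/1000 → 561/1000
merge 439/1000 + 561/1000 → 1
L = 439/1000 + 561/1000 + 1 = 2 bits/symbol.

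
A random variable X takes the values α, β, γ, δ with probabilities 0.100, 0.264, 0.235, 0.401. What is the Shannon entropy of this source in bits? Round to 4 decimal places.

H = −Σ pᵢ log₂ pᵢ.
−0.100·log₂(0.100) = 0.3322
−0.264·log₂(0.264) = 0.5072
−0.235·log₂(0.235) = 0.4910
−0.401·log₂(0.401) = 0.5286
Sum ≈ 1.8591 → 1.8591 bits.

1.8591 bits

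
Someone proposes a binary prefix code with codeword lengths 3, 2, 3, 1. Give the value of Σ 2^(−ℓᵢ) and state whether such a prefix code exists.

With common denominator 2^3 = 8: Σ 2^(−ℓᵢ) = 1/8 + 2/8 + 1/8 + 4/8 = 8/8 = 1.
Kraft's inequality requires Σ ≤ 1; here Σ = 1 ≤ 1, so such a prefix code exists.

1; yes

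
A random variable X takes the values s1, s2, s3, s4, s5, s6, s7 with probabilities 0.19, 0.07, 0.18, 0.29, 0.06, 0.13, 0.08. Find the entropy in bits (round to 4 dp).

H = −Σ pᵢ log₂ pᵢ.
−0.19·log₂(0.19) = 0.4552
−0.07·log₂(0.07) = 0.2686
−0.18·log₂(0.18) = 0.4453
−0.29·log₂(0.29) = 0.5179
−0.06·log₂(0.06) = 0.2435
−0.13·log₂(0.13) = 0.3826
−0.08·log₂(0.08) = 0.2915
Sum ≈ 2.6047 → 2.6047 bits.

2.6047 bits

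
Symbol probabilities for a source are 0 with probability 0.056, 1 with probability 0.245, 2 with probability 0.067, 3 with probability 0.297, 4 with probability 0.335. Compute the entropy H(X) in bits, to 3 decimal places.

H = −Σ pᵢ log₂ pᵢ.
−0.056·log₂(0.056) = 0.2329
−0.245·log₂(0.245) = 0.4971
−0.067·log₂(0.067) = 0.2613
−0.297·log₂(0.297) = 0.5202
−0.335·log₂(0.335) = 0.5286
Sum ≈ 2.0400 → 2.040 bits.

2.040 bits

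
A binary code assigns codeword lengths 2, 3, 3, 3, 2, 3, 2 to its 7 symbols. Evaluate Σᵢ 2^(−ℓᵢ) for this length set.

1.25

With common denominator 2^3 = 8: Σ 2^(−ℓᵢ) = 2/8 + 1/8 + 1/8 + 1/8 + 2/8 + 1/8 + 2/8 = 10/8 = 1.25.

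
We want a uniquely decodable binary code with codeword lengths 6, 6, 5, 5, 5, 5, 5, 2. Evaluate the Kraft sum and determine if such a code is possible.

With common denominator 2^6 = 64: Σ 2^(−ℓᵢ) = 1/64 + 1/64 + 2/64 + 2/64 + 2/64 + 2/64 + 2/64 + 16/64 = 28/64 = 0.4375.
Kraft's inequality requires Σ ≤ 1; here Σ = 0.4375 ≤ 1, so such a prefix code exists.

0.4375; yes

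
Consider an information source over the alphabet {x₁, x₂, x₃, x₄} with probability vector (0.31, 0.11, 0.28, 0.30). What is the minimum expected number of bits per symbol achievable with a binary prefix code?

2 bits/symbol

Repeatedly combine the two least-probable nodes; the expected code length is the sum of the merged weights.
merge 11/100 + 7/25 → 39/100
merge 3/10 + 31/100 → 61/100
merge 39/100 + 61/100 → 1
L = 39/100 + 61/100 + 1 = 2 bits/symbol.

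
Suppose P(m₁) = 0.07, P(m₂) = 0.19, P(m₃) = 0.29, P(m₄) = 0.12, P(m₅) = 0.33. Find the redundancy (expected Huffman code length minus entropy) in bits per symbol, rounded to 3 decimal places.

0.053 bits

Entropy H = −Σ p log₂ p ≈ 2.1366 bits.
Huffman merges: 7/100+3/25→19/100; 19/100+19/100→19/50; 29/100+33/100→31/50; 19/50+31/50→1. L = 219/100 ≈ 2.1900.
L − H = 2.1900 − 2.1366 = 0.053 bits.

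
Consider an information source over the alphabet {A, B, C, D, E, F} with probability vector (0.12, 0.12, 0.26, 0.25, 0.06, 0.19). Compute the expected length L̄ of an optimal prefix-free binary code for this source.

2.48 bits/symbol

Repeatedly combine the two least-probable nodes; the expected code length is the sum of the merged weights.
merge 3/50 + 3/25 → 9/50
merge 3/25 + 9/50 → 3/10
merge 19/100 + 1/4 → 11/25
merge 13/50 + 3/10 → 14/25
merge 11/25 + 14/25 → 1
L = 9/50 + 3/10 + 11/25 + 14/25 + 1 = 62/25 = 2.48 bits/symbol.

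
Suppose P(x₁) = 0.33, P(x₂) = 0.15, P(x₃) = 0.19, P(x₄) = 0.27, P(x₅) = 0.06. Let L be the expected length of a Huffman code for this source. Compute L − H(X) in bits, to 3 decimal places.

0.063 bits

Entropy H = −Σ p log₂ p ≈ 2.1471 bits.
Huffman merges: 3/50+3/20→21/100; 19/100+21/100→2/5; 27/100+33/100→3/5; 2/5+3/5→1. L = 221/100 ≈ 2.2100.
L − H = 2.2100 − 2.1471 = 0.063 bits.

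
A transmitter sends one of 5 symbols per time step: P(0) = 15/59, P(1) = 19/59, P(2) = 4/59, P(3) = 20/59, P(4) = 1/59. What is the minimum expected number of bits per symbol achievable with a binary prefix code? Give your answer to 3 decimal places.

2.085 bits/symbol

Repeatedly combine the two least-probable nodes; the expected code length is the sum of the merged weights.
merge 1/59 + 4/59 → 5/59
merge 5/59 + 15/59 → 20/59
merge 19/59 + 20/59 → 39/59
merge 20/59 + 39/59 → 1
L = 5/59 + 20/59 + 39/59 + 1 = 123/59 ≈ 2.085 bits/symbol.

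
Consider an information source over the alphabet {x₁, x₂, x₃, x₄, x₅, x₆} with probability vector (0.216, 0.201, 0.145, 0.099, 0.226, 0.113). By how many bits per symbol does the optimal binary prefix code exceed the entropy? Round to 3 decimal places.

0.041 bits

Entropy H = −Σ p log₂ p ≈ 2.5174 bits.
Huffman merges: 99/1000+113/1000→53/250; 29/200+201/1000→173/500; 53/250+27/125→107/250; 113/500+173/500→143/250; 107/250+143/250→1. L = 1279/500 ≈ 2.5580.
L − H = 2.5580 − 2.5174 = 0.041 bits.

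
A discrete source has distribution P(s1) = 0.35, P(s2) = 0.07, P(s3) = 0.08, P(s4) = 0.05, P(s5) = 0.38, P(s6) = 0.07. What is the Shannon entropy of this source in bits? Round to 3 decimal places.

2.105 bits

H = −Σ pᵢ log₂ pᵢ.
−0.35·log₂(0.35) = 0.5301
−0.07·log₂(0.07) = 0.2686
−0.08·log₂(0.08) = 0.2915
−0.05·log₂(0.05) = 0.2161
−0.38·log₂(0.38) = 0.5305
−0.07·log₂(0.07) = 0.2686
Sum ≈ 2.1053 → 2.105 bits.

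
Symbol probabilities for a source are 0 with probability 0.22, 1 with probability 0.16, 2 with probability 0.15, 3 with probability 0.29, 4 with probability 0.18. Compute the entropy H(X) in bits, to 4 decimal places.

2.2773 bits

H = −Σ pᵢ log₂ pᵢ.
−0.22·log₂(0.22) = 0.4806
−0.16·log₂(0.16) = 0.4230
−0.15·log₂(0.15) = 0.4105
−0.29·log₂(0.29) = 0.5179
−0.18·log₂(0.18) = 0.4453
Sum ≈ 2.2773 → 2.2773 bits.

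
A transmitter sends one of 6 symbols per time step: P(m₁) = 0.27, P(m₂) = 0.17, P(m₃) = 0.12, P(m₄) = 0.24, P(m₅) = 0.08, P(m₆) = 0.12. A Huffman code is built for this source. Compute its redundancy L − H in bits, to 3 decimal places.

Entropy H = −Σ p log₂ p ≈ 2.4644 bits.
Huffman merges: 2/25+3/25→1/5; 3/25+17/100→29/100; 1/5+6/25→11/25; 27/100+29/100→14/25; 11/25+14/25→1. L = 249/100 ≈ 2.4900.
L − H = 2.4900 − 2.4644 = 0.026 bits.

0.026 bits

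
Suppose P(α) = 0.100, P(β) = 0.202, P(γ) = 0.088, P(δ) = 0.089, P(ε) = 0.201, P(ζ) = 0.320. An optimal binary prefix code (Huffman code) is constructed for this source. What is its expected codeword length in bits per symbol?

Repeatedly combine the two least-probable nodes; the expected code length is the sum of the merged weights.
merge 11/125 + 89/1000 → 177/1000
merge 1/10 + 177/1000 → 277/1000
merge 201/1000 + 101/500 → 403/1000
merge 277/1000 + 8/25 → 597/1000
merge 403/1000 + 597/1000 → 1
L = 177/1000 + 277/1000 + 403/1000 + 597/1000 + 1 = 1227/500 = 2.454 bits/symbol.

2.454 bits/symbol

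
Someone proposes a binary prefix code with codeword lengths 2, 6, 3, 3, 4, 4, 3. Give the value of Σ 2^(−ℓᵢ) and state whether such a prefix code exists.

0.765625; yes

With common denominator 2^6 = 64: Σ 2^(−ℓᵢ) = 16/64 + 1/64 + 8/64 + 8/64 + 4/64 + 4/64 + 8/64 = 49/64 = 0.765625.
Kraft's inequality requires Σ ≤ 1; here Σ = 0.765625 ≤ 1, so such a prefix code exists.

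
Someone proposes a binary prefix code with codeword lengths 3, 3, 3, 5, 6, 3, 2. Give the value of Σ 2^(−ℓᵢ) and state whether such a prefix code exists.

With common denominator 2^6 = 64: Σ 2^(−ℓᵢ) = 8/64 + 8/64 + 8/64 + 2/64 + 1/64 + 8/64 + 16/64 = 51/64 = 0.796875.
Kraft's inequality requires Σ ≤ 1; here Σ = 0.796875 ≤ 1, so such a prefix code exists.

0.796875; yes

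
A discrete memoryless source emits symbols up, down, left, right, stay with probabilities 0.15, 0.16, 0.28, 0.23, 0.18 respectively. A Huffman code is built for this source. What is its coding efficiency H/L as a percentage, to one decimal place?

Entropy H = −Σ p log₂ p ≈ 2.2808 bits.
Huffman merges: 3/20+4/25→31/100; 9/50+23/100→41/100; 7/25+31/100→59/100; 41/100+59/100→1. L = 231/100 ≈ 2.3100.
Efficiency = H/L = 2.2808/2.3100 = 98.7%.

98.7%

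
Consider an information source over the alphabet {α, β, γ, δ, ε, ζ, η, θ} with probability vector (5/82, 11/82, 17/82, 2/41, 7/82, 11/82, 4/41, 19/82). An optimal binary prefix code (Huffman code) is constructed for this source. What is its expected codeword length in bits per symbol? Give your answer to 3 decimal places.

2.854 bits/symbol

Repeatedly combine the two least-probable nodes; the expected code length is the sum of the merged weights.
merge 2/41 + 5/82 → 9/82
merge 7/82 + 4/41 → 15/82
merge 9/82 + 11/82 → 10/41
merge 11/82 + 15/82 → 13/41
merge 17/82 + 19/82 → 18/41
merge 10/41 + 13/41 → 23/41
merge 18/41 + 23/41 → 1
L = 9/82 + 15/82 + 10/41 + 13/41 + 18/41 + 23/41 + 1 = 117/41 ≈ 2.854 bits/symbol.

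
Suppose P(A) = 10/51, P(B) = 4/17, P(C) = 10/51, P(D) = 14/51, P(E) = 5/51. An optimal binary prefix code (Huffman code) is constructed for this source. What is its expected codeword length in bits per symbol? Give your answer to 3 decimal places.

2.294 bits/symbol

Repeatedly combine the two least-probable nodes; the expected code length is the sum of the merged weights.
merge 5/51 + 10/51 → 5/17
merge 10/51 + 4/17 → 22/51
merge 14/51 + 5/17 → 29/51
merge 22/51 + 29/51 → 1
L = 5/17 + 22/51 + 29/51 + 1 = 39/17 ≈ 2.294 bits/symbol.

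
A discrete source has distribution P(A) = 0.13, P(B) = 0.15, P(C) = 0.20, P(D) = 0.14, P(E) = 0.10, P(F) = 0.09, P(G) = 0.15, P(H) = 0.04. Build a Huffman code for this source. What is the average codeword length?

Repeatedly combine the two least-probable nodes; the expected code length is the sum of the merged weights.
merge 1/25 + 9/100 → 13/100
merge 1/10 + 13/100 → 23/100
merge 13/100 + 7/50 → 27/100
merge 3/20 + 3/20 → 3/10
merge 1/5 + 23/100 → 43/100
merge 27/100 + 3/10 → 57/100
merge 43/100 + 57/100 → 1
L = 13/100 + 23/100 + 27/100 + 3/10 + 43/100 + 57/100 + 1 = 293/100 = 2.93 bits/symbol.

2.93 bits/symbol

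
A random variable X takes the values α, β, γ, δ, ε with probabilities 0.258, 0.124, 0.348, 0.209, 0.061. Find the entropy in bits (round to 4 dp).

2.1258 bits

H = −Σ pᵢ log₂ pᵢ.
−0.258·log₂(0.258) = 0.5043
−0.124·log₂(0.124) = 0.3734
−0.348·log₂(0.348) = 0.5299
−0.209·log₂(0.209) = 0.4720
−0.061·log₂(0.061) = 0.2461
Sum ≈ 2.1258 → 2.1258 bits.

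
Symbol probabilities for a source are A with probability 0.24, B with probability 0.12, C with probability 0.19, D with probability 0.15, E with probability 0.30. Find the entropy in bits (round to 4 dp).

2.2481 bits

H = −Σ pᵢ log₂ pᵢ.
−0.24·log₂(0.24) = 0.4941
−0.12·log₂(0.12) = 0.3671
−0.19·log₂(0.19) = 0.4552
−0.15·log₂(0.15) = 0.4105
−0.30·log₂(0.30) = 0.5211
Sum ≈ 2.2481 → 2.2481 bits.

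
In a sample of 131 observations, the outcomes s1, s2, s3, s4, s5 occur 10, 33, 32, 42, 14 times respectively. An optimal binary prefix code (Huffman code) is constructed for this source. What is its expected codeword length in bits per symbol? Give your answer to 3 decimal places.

Probabilities are the counts divided by 131.
Repeatedly combine the two least-probable nodes; the expected code length is the sum of the merged weights.
merge 10/131 + 14/131 → 24/131
merge 24/131 + 32/131 → 56/131
merge 33/131 + 42/131 → 75/131
merge 56/131 + 75/131 → 1
L = 24/131 + 56/131 + 75/131 + 1 = 286/131 ≈ 2.183 bits/symbol.

2.183 bits/symbol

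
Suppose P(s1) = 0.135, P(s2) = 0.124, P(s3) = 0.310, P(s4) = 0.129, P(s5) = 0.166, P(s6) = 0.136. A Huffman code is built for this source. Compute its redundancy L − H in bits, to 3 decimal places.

Entropy H = −Σ p log₂ p ≈ 2.4899 bits.
Huffman merges: 31/250+129/1000→253/1000; 27/200+17/125→271/1000; 83/500+253/1000→419/1000; 271/1000+31/100→581/1000; 419/1000+581/1000→1. L = 631/250 ≈ 2.5240.
L − H = 2.5240 − 2.4899 = 0.034 bits.

0.034 bits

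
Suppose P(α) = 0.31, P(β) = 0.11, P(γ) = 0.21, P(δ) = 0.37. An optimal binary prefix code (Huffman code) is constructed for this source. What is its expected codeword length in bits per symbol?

Repeatedly combine the two least-probable nodes; the expected code length is the sum of the merged weights.
merge 11/100 + 21/100 → 8/25
merge 31/100 + 8/25 → 63/100
merge 37/100 + 63/100 → 1
L = 8/25 + 63/100 + 1 = 39/20 = 1.95 bits/symbol.

1.95 bits/symbol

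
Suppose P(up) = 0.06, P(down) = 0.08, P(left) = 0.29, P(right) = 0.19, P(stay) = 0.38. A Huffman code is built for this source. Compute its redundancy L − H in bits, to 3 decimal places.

Entropy H = −Σ p log₂ p ≈ 2.0386 bits.
Huffman merges: 3/50+2/25→7/50; 7/50+19/100→33/100; 29/100+33/100→31/50; 19/50+31/50→1. L = 209/100 ≈ 2.0900.
L − H = 2.0900 − 2.0386 = 0.051 bits.

0.051 bits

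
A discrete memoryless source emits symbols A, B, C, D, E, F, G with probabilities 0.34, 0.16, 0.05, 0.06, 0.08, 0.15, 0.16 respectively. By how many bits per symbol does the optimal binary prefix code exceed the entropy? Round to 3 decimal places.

Entropy H = −Σ p log₂ p ≈ 2.5369 bits.
Huffman merges: 1/20+3/50→11/100; 2/25+11/100→19/100; 3/20+4/25→31/100; 4/25+19/100→7/20; 31/100+17/50→13/20; 7/20+13/20→1. L = 261/100 ≈ 2.6100.
L − H = 2.6100 − 2.5369 = 0.073 bits.

0.073 bits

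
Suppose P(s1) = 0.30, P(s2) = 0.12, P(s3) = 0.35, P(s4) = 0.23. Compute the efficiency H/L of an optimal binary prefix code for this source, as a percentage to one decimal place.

95.3%

Entropy H = −Σ p log₂ p ≈ 1.9059 bits.
Huffman merges: 3/25+23/100→7/20; 3/10+7/20→13/20; 7/20+13/20→1. L = 2 ≈ 2.0000.
Efficiency = H/L = 1.9059/2.0000 = 95.3%.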